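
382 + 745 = 1127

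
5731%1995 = 1741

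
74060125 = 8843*8375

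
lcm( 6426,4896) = 102816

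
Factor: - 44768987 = -149^1*300463^1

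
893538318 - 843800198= 49738120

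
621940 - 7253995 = -6632055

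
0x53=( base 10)83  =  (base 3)10002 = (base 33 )2H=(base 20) 43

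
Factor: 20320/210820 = 2^3*83^(  -  1)  =  8/83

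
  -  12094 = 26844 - 38938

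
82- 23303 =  - 23221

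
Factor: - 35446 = - 2^1*37^1*479^1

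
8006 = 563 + 7443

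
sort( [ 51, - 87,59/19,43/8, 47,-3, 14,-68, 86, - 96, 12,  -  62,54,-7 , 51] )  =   [  -  96,-87,-68, - 62 , -7, -3,59/19,43/8,12 , 14,  47,51, 51,54, 86]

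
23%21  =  2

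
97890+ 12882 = 110772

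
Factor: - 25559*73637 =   -  1882088083 = - 61^1 * 419^1*73637^1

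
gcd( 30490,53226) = 2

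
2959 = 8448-5489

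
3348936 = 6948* 482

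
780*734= 572520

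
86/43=2 = 2.00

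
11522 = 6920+4602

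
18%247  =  18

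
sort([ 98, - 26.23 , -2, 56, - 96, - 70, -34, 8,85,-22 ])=[ - 96, - 70, - 34,-26.23, - 22, - 2,8 , 56,85,98]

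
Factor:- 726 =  - 2^1*3^1*11^2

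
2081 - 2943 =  - 862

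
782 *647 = 505954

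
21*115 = 2415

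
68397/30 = 22799/10 = 2279.90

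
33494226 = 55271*606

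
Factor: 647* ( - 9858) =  - 2^1 * 3^1*31^1*53^1*647^1 = - 6378126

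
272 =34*8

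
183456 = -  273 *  ( - 672 ) 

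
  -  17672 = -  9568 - 8104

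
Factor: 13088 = 2^5  *  409^1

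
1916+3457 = 5373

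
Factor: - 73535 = - 5^1 * 7^1*11^1*191^1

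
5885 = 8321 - 2436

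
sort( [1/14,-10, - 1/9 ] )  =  [-10, - 1/9, 1/14 ]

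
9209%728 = 473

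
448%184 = 80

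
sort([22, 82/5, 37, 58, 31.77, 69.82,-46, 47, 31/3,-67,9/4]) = [ - 67,  -  46, 9/4,  31/3, 82/5, 22, 31.77, 37,47,58, 69.82 ] 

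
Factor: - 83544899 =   -  467^1 *178897^1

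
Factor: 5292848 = 2^4*11^1*17^1 * 29^1*61^1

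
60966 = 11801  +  49165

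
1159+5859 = 7018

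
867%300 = 267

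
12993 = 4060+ 8933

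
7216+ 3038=10254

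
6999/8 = 874+7/8=874.88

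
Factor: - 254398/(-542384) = 409/872 =2^ (-3 )*109^( - 1)*409^1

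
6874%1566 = 610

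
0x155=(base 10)341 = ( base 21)G5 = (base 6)1325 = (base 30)BB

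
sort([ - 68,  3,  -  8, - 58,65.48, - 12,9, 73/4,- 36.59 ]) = [-68,-58, - 36.59,- 12,-8,3,9,73/4,65.48]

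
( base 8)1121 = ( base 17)20f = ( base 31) J4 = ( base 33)hw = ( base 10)593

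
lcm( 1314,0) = 0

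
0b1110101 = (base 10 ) 117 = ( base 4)1311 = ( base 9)140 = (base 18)69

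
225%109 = 7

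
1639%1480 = 159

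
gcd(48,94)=2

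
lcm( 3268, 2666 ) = 101308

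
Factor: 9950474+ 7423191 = 5^1*53^2*1237^1 = 17373665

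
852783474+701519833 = 1554303307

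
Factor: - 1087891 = - 7^1*155413^1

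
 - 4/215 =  - 1  +  211/215= -0.02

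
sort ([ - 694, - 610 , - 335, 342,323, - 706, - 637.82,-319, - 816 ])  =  [  -  816, - 706, - 694, - 637.82,  -  610, - 335,  -  319, 323, 342]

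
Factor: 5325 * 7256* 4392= 2^6*3^3*5^2*61^1 * 71^1 * 907^1 = 169698974400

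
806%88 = 14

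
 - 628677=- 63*9979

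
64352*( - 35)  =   - 2252320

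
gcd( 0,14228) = 14228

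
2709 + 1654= 4363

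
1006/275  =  3 + 181/275 = 3.66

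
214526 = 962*223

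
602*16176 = 9737952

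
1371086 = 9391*146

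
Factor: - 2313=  -3^2 * 257^1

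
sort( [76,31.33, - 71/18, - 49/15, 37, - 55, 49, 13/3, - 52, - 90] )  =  [ - 90,-55  , - 52, - 71/18, - 49/15, 13/3,  31.33,  37,  49, 76 ] 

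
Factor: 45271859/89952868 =2^( - 2)*1997^ ( - 1 )*  11261^ ( - 1)*45271859^1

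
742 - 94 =648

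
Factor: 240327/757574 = 243/766 =2^(-1)*3^5* 383^( - 1)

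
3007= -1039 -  - 4046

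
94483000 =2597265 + 91885735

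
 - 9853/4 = -2464+3/4= - 2463.25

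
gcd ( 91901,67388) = 1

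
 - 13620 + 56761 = 43141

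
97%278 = 97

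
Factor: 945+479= 2^4*89^1= 1424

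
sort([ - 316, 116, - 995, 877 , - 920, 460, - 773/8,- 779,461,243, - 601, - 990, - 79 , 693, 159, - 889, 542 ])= [ - 995 , - 990, - 920, - 889, - 779 , - 601, - 316, - 773/8, - 79,  116, 159,243,  460,461,542, 693,  877] 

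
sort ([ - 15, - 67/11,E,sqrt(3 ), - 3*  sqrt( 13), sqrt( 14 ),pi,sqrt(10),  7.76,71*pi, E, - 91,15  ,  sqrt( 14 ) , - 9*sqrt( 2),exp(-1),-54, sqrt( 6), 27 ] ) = [ - 91, - 54,  -  15, - 9*sqrt( 2 ) , - 3 * sqrt(13 ), - 67/11,exp( - 1),sqrt ( 3),sqrt (6 ), E,  E,pi, sqrt(10),sqrt(14) , sqrt( 14 ), 7.76,15,27, 71*pi] 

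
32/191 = 32/191 = 0.17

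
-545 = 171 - 716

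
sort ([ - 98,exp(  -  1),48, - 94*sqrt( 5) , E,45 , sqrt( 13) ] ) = [ - 94*sqrt( 5 ), - 98,exp( - 1), E,  sqrt( 13),45 , 48 ]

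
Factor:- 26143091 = - 13^1*83^1*24229^1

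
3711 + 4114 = 7825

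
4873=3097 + 1776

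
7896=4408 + 3488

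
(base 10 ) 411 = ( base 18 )14F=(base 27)f6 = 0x19b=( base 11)344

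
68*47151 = 3206268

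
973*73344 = 71363712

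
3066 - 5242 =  - 2176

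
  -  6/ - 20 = 3/10 = 0.30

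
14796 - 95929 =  - 81133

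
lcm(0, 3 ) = 0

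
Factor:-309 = -3^1* 103^1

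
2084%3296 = 2084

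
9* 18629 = 167661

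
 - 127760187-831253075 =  - 959013262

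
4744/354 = 2372/177 = 13.40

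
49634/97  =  49634/97 = 511.69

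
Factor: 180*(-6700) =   -  2^4 *3^2 * 5^3*67^1 = - 1206000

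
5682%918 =174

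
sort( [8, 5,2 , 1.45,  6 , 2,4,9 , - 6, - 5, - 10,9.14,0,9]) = [ - 10, - 6, - 5, 0,  1.45,2, 2,4,5, 6,8,9,9, 9.14]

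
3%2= 1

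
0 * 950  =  0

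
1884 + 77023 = 78907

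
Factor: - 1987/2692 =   -  2^( - 2)*673^( - 1 )*1987^1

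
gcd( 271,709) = 1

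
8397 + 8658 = 17055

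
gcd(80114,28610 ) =2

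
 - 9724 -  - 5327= -4397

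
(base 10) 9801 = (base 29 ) BIS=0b10011001001001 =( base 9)14400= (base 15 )2D86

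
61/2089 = 61/2089=0.03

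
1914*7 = 13398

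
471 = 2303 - 1832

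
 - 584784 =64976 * ( - 9)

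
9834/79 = 124 + 38/79= 124.48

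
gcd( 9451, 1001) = 13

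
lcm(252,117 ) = 3276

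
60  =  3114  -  3054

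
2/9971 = 2/9971 = 0.00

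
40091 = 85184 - 45093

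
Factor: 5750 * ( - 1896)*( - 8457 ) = 92198214000  =  2^4* 3^2*5^3*23^1*79^1 *2819^1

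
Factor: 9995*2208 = 2^5*3^1*5^1*23^1*1999^1 = 22068960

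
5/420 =1/84 = 0.01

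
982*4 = 3928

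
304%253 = 51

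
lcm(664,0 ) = 0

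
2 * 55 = 110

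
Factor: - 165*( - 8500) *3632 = 5093880000 = 2^6*3^1*5^4*11^1*17^1*227^1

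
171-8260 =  - 8089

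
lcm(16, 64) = 64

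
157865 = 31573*5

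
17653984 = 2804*6296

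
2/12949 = 2/12949=0.00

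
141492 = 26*5442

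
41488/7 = 5926 + 6/7 = 5926.86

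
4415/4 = 4415/4 = 1103.75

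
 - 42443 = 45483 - 87926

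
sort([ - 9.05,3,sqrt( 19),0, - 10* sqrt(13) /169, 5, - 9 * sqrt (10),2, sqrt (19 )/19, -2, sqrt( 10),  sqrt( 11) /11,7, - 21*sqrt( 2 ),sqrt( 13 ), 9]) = [- 21*sqrt(2), - 9  *sqrt(10), - 9.05,  -  2, - 10*sqrt( 13) /169, 0, sqrt (19)/19,sqrt( 11 ) /11, 2, 3, sqrt( 10),sqrt(13), sqrt (19), 5,7, 9]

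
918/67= 13 +47/67 =13.70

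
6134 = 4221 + 1913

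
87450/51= 1714 + 12/17 =1714.71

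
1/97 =1/97 = 0.01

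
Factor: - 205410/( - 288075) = 2^1 * 5^ (- 1 )*23^( - 1)*41^1 = 82/115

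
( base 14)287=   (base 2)111111111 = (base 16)1ff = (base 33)fg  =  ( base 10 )511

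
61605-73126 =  - 11521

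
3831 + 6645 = 10476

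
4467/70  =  4467/70 = 63.81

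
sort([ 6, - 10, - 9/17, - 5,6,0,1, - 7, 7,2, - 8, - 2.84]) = [ - 10, - 8, - 7 , - 5, - 2.84, - 9/17, 0,1, 2, 6,  6,  7] 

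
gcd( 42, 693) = 21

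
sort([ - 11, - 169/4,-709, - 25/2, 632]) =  [ - 709, - 169/4,-25/2 ,  -  11, 632]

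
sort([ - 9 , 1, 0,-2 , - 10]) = [ - 10, - 9,-2, 0, 1]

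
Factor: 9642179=17^1*567187^1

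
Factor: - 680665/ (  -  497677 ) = 5^1* 136133^1*497677^(  -  1)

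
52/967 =52/967 = 0.05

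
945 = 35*27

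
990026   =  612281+377745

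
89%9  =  8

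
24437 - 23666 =771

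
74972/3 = 24990+2/3 = 24990.67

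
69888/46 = 1519+7/23  =  1519.30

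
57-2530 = -2473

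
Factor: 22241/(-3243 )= - 3^( - 1)*47^( - 1)*967^1 = -967/141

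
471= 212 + 259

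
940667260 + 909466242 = 1850133502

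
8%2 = 0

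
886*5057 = 4480502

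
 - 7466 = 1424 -8890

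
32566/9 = 3618 + 4/9 =3618.44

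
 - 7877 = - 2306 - 5571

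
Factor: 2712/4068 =2^1 * 3^( - 1 ) = 2/3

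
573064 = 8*71633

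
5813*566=3290158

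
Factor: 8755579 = 7^1* 113^1*11069^1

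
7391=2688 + 4703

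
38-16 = 22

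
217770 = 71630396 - 71412626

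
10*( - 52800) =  - 528000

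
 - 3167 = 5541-8708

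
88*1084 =95392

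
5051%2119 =813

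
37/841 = 37/841 = 0.04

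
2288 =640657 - 638369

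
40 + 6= 46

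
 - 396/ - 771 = 132/257 = 0.51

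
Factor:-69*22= - 2^1*3^1*11^1*23^1 = - 1518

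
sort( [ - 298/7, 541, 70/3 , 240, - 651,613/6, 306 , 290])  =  [ - 651,-298/7 , 70/3, 613/6 , 240, 290, 306,  541]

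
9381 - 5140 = 4241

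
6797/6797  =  1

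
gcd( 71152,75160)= 8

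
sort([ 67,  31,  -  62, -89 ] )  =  [ - 89,-62,31, 67]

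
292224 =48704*6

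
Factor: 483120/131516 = 2^2*3^2*5^1*7^(-2) = 180/49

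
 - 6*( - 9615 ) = 57690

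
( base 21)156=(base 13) 336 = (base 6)2320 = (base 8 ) 1050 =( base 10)552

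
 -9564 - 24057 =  - 33621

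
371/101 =371/101 =3.67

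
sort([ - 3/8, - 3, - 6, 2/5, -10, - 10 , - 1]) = [ - 10, - 10, - 6,  -  3 , - 1, - 3/8 , 2/5]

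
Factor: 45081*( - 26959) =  - 3^2 * 5009^1*  26959^1 = -1215338679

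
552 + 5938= 6490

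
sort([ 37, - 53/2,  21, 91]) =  [ - 53/2, 21, 37, 91 ]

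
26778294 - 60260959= -33482665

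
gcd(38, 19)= 19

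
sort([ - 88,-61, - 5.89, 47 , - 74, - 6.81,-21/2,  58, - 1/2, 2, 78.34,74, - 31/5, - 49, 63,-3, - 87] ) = [ - 88 , - 87 , - 74, - 61, - 49 , - 21/2,-6.81, - 31/5,-5.89 , - 3,-1/2,2,  47 , 58,63,  74, 78.34]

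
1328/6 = 664/3 = 221.33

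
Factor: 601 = 601^1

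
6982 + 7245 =14227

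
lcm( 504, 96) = 2016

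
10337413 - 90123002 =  - 79785589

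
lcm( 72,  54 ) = 216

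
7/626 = 7/626=0.01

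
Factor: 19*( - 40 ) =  - 2^3*5^1*19^1= - 760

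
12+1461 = 1473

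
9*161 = 1449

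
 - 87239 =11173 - 98412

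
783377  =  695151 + 88226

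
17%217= 17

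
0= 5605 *0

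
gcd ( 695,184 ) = 1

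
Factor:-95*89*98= - 828590  =  -2^1*5^1 * 7^2*19^1 * 89^1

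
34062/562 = 60 + 171/281 =60.61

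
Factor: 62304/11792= 2^1*3^1*59^1*67^( - 1 ) = 354/67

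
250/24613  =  250/24613 = 0.01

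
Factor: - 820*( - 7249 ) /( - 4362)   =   - 2972090/2181 = - 2^1*3^(-1 )*5^1*11^1*41^1*659^1*727^(  -  1) 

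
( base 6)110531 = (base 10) 9271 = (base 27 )CJA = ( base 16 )2437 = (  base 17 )1f16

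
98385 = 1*98385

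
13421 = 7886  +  5535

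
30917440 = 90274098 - 59356658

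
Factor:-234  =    -  2^1 * 3^2*13^1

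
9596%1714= 1026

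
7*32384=226688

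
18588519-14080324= 4508195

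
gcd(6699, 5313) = 231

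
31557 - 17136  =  14421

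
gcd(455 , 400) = 5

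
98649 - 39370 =59279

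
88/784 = 11/98 = 0.11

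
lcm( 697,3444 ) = 58548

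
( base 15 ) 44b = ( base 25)1dl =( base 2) 1111001011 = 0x3cb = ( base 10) 971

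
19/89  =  19/89 = 0.21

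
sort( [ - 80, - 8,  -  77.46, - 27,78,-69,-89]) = [ - 89,- 80, - 77.46, - 69  , - 27, -8,  78] 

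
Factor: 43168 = 2^5*19^1 * 71^1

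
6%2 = 0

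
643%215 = 213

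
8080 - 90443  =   - 82363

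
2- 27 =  - 25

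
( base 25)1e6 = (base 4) 33111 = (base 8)1725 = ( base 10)981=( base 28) 171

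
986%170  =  136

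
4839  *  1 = 4839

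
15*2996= 44940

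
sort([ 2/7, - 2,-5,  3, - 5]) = [ - 5, - 5, - 2, 2/7, 3]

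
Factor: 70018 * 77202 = 5405529636 = 2^2*3^2* 13^1*2693^1*4289^1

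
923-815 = 108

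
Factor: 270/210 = 3^2*7^(-1)= 9/7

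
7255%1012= 171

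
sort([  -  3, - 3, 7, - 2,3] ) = [- 3, - 3, - 2,3, 7] 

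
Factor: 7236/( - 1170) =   -  402/65 = - 2^1*3^1*5^ (-1 )*13^( - 1)*67^1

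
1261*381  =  480441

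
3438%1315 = 808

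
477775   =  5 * 95555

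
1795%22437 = 1795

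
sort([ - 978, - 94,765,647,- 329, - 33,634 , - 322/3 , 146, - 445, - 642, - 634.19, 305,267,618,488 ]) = [-978, - 642, - 634.19 , - 445,-329,-322/3,-94, - 33 , 146, 267,305,488,618, 634,647,  765] 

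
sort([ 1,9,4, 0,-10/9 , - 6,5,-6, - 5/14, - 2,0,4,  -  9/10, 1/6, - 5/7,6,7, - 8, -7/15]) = [ - 8, - 6,- 6, - 2, - 10/9, - 9/10,  -  5/7,  -  7/15,-5/14,  0 , 0,1/6,1 , 4,4,5,6,7,9 ] 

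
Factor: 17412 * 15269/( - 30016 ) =  -  2^ ( - 4 )* 3^1*  7^( - 1)*67^( - 1)*1451^1 * 15269^1= - 66465957/7504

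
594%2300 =594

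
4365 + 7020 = 11385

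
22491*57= 1281987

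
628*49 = 30772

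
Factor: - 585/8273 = -3^2*5^1*13^1*8273^( - 1 )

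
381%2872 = 381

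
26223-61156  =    -  34933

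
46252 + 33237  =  79489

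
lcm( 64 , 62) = 1984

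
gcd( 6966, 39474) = 2322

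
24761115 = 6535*3789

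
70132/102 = 687 + 29/51 = 687.57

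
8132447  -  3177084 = 4955363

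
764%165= 104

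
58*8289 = 480762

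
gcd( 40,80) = 40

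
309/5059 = 309/5059=0.06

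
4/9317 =4/9317= 0.00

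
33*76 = 2508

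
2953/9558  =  2953/9558  =  0.31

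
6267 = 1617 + 4650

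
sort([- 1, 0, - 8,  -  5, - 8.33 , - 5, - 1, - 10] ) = [-10,-8.33,-8 ,-5, - 5,-1 ,-1, 0 ]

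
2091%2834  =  2091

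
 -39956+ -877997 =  - 917953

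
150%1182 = 150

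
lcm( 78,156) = 156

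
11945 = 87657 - 75712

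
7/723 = 7/723 = 0.01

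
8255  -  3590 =4665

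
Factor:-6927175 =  - 5^2*277087^1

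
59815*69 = 4127235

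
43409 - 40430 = 2979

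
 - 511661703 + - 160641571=-672303274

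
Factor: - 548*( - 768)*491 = 2^10*3^1*137^1*491^1 = 206644224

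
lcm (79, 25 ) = 1975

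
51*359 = 18309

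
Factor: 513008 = 2^4*32063^1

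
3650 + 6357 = 10007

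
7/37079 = 1/5297 =0.00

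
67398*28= 1887144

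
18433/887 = 20 + 693/887 =20.78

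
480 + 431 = 911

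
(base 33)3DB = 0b111001111011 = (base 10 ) 3707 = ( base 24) 6ab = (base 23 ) 704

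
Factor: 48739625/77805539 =5^3*7^(  -  1 ) * 11^1*47^( - 1)*173^(-1)*1367^( - 1 )*35447^1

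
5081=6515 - 1434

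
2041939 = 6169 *331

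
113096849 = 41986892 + 71109957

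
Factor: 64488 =2^3*3^1*  2687^1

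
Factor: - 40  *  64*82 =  - 2^10*5^1 * 41^1  =  - 209920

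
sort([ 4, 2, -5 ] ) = [-5, 2,4 ]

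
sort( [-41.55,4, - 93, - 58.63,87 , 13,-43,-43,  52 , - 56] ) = [ - 93,-58.63 ,  -  56, - 43, - 43,-41.55 , 4,13,52,87] 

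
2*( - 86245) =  - 172490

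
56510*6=339060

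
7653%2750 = 2153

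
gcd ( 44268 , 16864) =2108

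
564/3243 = 4/23= 0.17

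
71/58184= 71/58184 = 0.00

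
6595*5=32975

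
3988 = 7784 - 3796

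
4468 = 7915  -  3447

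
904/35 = 904/35= 25.83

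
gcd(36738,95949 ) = 9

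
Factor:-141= - 3^1*47^1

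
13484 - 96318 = -82834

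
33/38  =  33/38  =  0.87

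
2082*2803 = 5835846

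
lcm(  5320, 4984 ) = 473480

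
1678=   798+880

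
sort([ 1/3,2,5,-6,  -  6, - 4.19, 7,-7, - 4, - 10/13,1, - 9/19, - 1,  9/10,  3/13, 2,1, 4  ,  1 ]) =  [ - 7, - 6, -6, - 4.19, - 4, - 1, - 10/13, - 9/19,3/13,  1/3,9/10,1, 1, 1,2,2,4,5,  7]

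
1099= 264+835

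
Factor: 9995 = 5^1*1999^1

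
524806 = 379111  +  145695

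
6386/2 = 3193= 3193.00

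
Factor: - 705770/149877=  - 890/189 = - 2^1*3^( - 3)*5^1*7^(-1 )*89^1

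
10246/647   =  15 + 541/647 = 15.84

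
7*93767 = 656369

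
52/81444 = 13/20361 = 0.00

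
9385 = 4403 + 4982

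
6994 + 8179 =15173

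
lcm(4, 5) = 20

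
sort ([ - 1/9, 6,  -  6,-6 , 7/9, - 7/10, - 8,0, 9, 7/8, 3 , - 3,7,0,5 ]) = [ - 8, - 6, - 6, - 3, - 7/10, - 1/9, 0, 0, 7/9, 7/8, 3, 5,6, 7 , 9 ] 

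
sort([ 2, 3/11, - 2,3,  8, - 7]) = [ - 7 , - 2,3/11, 2, 3,  8] 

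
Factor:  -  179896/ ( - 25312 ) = 199/28 = 2^(-2 ) * 7^( -1 )*199^1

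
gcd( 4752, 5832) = 216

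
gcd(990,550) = 110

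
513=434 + 79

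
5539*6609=36607251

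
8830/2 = 4415= 4415.00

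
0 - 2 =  - 2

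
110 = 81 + 29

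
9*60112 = 541008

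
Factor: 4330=2^1*5^1 * 433^1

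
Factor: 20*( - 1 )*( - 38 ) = 2^3*5^1 * 19^1 = 760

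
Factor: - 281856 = - 2^8*3^1*367^1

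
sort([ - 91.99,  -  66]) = [ - 91.99,- 66 ] 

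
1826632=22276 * 82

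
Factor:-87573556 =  - 2^2*7^1 *67^1* 46681^1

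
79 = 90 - 11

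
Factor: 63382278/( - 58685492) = - 31691139/29342746 =- 2^( - 1)*3^1*1723^1 * 3061^ ( - 1 )  *  4793^ ( - 1) *6131^1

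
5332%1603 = 523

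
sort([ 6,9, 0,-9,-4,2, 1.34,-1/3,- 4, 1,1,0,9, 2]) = [-9,-4, - 4, - 1/3, 0, 0,  1, 1, 1.34, 2, 2, 6,9, 9 ]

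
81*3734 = 302454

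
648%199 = 51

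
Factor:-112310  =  -2^1 * 5^1 * 11^1*1021^1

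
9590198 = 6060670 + 3529528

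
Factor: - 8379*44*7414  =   - 2733363864= - 2^3* 3^2 * 7^2 * 11^2 *19^1 * 337^1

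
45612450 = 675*67574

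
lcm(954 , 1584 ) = 83952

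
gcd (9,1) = 1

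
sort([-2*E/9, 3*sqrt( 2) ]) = [ -2*E/9, 3*sqrt (2 )]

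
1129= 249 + 880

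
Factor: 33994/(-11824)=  - 23/8 = - 2^( - 3) * 23^1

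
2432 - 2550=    - 118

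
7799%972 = 23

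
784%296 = 192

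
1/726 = 1/726 = 0.00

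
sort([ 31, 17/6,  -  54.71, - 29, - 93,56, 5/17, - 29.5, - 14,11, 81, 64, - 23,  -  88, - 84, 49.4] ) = [- 93 , - 88, - 84, - 54.71, - 29.5,-29, - 23, - 14, 5/17,17/6, 11, 31, 49.4, 56, 64, 81 ]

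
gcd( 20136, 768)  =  24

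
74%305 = 74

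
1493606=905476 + 588130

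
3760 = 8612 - 4852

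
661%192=85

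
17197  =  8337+8860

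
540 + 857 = 1397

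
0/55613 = 0 = 0.00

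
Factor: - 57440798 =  - 2^1*23^1*37^1*33749^1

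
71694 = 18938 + 52756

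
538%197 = 144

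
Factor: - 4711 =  - 7^1 * 673^1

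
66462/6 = 11077 = 11077.00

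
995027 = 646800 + 348227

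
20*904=18080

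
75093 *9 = 675837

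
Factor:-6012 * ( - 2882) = 2^3*3^2*11^1 * 131^1*167^1 = 17326584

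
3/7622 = 3/7622 = 0.00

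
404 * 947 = 382588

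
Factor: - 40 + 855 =5^1*163^1=815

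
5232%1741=9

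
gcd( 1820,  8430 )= 10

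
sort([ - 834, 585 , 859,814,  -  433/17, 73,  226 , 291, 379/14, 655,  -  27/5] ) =[  -  834,-433/17, - 27/5, 379/14,73,  226,291, 585,655,814 , 859 ] 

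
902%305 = 292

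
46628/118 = 23314/59 =395.15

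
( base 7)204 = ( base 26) 3O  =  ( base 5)402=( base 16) 66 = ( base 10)102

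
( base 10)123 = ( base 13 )96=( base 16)7b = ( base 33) 3O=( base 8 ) 173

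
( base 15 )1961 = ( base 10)5491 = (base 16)1573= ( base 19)F40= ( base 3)21112101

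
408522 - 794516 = -385994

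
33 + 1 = 34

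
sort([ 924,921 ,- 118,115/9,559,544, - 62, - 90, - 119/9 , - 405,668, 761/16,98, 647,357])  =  [ - 405, - 118, - 90, - 62, - 119/9,  115/9 , 761/16, 98,357 , 544, 559,647,  668,921 , 924] 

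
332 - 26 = 306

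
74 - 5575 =-5501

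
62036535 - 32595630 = 29440905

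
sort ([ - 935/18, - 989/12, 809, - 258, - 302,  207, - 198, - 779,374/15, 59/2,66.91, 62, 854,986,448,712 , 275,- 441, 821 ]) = [ - 779, - 441, - 302 , - 258, - 198,  -  989/12,- 935/18,374/15,59/2,  62,66.91,207,275, 448, 712,809, 821 , 854,986 ]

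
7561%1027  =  372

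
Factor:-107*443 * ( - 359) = 107^1*359^1 * 443^1= 17016959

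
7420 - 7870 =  - 450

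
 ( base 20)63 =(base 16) 7B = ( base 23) 58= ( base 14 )8b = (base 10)123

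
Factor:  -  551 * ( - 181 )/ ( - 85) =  - 99731/85 = - 5^( -1 )*17^( - 1 )*19^1*29^1 *181^1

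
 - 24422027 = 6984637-31406664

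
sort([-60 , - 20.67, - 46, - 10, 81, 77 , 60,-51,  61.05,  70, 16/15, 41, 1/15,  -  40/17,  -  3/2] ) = [  -  60, - 51,-46,  -  20.67, - 10,  -  40/17, - 3/2, 1/15, 16/15, 41, 60, 61.05, 70,77, 81]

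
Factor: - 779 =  -19^1*41^1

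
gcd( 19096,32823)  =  7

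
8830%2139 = 274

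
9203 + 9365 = 18568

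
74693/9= 74693/9 = 8299.22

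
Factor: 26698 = 2^1*7^1*1907^1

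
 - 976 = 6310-7286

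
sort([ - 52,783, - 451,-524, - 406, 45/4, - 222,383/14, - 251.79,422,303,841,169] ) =[ - 524,-451, - 406,  -  251.79 , -222, - 52, 45/4 , 383/14,  169 , 303,422,783, 841 ] 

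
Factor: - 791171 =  - 37^1*21383^1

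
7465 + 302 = 7767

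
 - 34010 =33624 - 67634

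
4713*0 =0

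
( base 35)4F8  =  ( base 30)613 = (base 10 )5433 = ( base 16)1539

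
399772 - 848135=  - 448363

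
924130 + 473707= 1397837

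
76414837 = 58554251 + 17860586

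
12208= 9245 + 2963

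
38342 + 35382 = 73724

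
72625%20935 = 9820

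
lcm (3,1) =3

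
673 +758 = 1431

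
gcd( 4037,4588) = 1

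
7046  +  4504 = 11550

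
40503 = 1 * 40503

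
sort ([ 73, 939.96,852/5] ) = [73, 852/5, 939.96 ] 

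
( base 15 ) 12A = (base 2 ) 100001001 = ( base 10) 265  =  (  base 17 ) fa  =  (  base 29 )94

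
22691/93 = 22691/93 = 243.99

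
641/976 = 641/976  =  0.66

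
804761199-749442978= 55318221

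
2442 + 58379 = 60821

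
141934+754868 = 896802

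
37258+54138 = 91396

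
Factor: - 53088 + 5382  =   - 2^1*3^1*7951^1 = - 47706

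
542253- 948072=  - 405819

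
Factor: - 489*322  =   - 2^1*3^1*7^1 * 23^1*163^1 = - 157458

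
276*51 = 14076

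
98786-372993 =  -274207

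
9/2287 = 9/2287 = 0.00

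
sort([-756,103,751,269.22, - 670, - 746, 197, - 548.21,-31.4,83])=[  -  756, - 746,- 670 ,-548.21,  -  31.4, 83,103,197,269.22,751 ] 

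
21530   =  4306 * 5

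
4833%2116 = 601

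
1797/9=599/3= 199.67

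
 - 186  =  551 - 737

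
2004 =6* 334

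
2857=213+2644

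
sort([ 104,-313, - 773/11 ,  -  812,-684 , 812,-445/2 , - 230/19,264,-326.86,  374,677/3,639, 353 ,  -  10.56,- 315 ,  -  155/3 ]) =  [ - 812, - 684, - 326.86, - 315,-313, - 445/2, - 773/11, - 155/3, - 230/19, - 10.56,  104,677/3,  264,353 , 374,639, 812] 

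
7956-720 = 7236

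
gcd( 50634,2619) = 873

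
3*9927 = 29781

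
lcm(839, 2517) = 2517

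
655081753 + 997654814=1652736567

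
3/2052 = 1/684 =0.00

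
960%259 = 183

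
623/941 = 623/941= 0.66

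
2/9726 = 1/4863 = 0.00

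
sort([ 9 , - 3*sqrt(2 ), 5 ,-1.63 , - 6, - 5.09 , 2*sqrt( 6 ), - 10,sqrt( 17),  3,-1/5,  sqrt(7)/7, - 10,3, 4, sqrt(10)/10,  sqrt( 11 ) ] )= [ - 10,  -  10, - 6, - 5.09, - 3* sqrt( 2 ), - 1.63, - 1/5, sqrt(10) /10, sqrt(7 )/7, 3, 3,sqrt(11 ) , 4,  sqrt(  17 ),  2*sqrt(6),5, 9 ] 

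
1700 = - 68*( - 25 ) 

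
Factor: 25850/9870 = 55/21 = 3^( - 1)*5^1*7^( - 1)*11^1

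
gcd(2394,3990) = 798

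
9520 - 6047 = 3473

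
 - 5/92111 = -5/92111= - 0.00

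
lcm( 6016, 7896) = 126336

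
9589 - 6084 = 3505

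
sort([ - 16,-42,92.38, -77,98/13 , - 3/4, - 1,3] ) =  [-77, - 42, - 16,-1, - 3/4, 3,  98/13, 92.38 ] 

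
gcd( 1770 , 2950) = 590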